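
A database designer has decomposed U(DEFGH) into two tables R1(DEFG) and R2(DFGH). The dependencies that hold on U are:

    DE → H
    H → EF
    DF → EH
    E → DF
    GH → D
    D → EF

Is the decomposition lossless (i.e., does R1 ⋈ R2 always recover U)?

Common attributes: R1 ∩ R2 = {DFG}.
Closure of {DFG}: DF → EH applies, adding EH. So (DFG)⁺ = {DEFGH}.
This closure contains every attribute of R1, so R1 ∩ R2 → R1. The join is lossless.

Yes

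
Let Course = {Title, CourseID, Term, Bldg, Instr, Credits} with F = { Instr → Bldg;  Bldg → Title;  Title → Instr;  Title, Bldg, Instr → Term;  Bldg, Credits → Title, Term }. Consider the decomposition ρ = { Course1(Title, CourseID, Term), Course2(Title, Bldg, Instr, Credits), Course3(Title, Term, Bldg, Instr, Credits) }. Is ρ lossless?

No

Chase test. Columns are Title, CourseID, Term, Bldg, Instr, Credits; row i has aⱼ where attribute j ∈ Coursei, else bᵢⱼ.
Initial tableau (one row per fragment):
  row 1: a1 a2 a3 b14 b15 b16
  row 2: a1 b22 b23 a4 a5 a6
  row 3: a1 b32 a3 a4 a5 a6
Rows 1 and 2 agree on Title; apply Title→Instr and equate their Instr entries.
Rows 2 and 3 agree on Title, Bldg, Instr; apply Title, Bldg, Instr→Term and equate their Term entries.
Rows 1 and 2 agree on Instr; apply Instr→Bldg and equate their Bldg entries.
No row becomes fully distinguished — the join is lossy.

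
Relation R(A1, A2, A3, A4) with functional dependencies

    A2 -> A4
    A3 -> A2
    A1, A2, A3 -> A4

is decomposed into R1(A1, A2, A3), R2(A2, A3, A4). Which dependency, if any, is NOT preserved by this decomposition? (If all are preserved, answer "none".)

none

A2 → A4 lies within R2.
A3 → A2 lies within R1.
A1, A2, A3 → A4: restricted closure across fragments reaches A4.
Every dependency is enforceable on the fragments, so the decomposition is dependency-preserving.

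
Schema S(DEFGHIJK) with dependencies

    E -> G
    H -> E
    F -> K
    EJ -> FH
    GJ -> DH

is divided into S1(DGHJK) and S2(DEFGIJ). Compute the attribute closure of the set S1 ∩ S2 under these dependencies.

S1 ∩ S2 = {DGJ}.
GJ → DH applies, adding H
H → E applies, adding E
EJ → FH applies, adding F
F → K applies, adding K
Closure: {DEFGHJK}.

DEFGHJK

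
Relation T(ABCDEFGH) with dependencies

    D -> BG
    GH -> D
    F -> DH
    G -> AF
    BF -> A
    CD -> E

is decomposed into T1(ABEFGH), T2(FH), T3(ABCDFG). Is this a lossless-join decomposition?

No

Chase test. Columns are ABCDEFGH; row i has aⱼ where attribute j ∈ Ti, else bᵢⱼ.
Initial tableau (one row per fragment):
  row 1: a1 a2 b13 b14 a5 a6 a7 a8
  row 2: b21 b22 b23 b24 b25 a6 b27 a8
  row 3: a1 a2 a3 a4 b35 a6 a7 b38
Rows 1 and 2 agree on F; apply F→DH and equate their DH entries.
Rows 1 and 3 agree on F; apply F→DH and equate their DH entries.
Rows 1 and 2 agree on D; apply D→BG and equate their BG entries.
Rows 1 and 2 agree on G; apply G→AF and equate their AF entries.
No row becomes fully distinguished — the join is lossy.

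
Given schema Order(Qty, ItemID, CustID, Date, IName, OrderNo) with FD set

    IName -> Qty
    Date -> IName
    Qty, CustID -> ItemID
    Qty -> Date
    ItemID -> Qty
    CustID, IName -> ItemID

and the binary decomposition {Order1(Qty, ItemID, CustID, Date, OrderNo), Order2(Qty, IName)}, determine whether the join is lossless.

Common attributes: Order1 ∩ Order2 = {Qty}.
Closure of {Qty}: Qty → Date applies, adding Date; Date → IName applies, adding IName. So (Qty)⁺ = {Qty, Date, IName}.
This closure contains every attribute of Order2, so Order1 ∩ Order2 → Order2. The join is lossless.

Yes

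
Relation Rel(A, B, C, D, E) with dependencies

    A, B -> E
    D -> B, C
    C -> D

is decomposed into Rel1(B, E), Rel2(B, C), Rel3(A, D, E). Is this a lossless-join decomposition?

No

Chase test. Columns are A, B, C, D, E; row i has aⱼ where attribute j ∈ Reli, else bᵢⱼ.
Initial tableau (one row per fragment):
  row 1: b11 a2 b13 b14 a5
  row 2: b21 a2 a3 b24 b25
  row 3: a1 b32 b33 a4 a5
No row becomes fully distinguished — the join is lossy.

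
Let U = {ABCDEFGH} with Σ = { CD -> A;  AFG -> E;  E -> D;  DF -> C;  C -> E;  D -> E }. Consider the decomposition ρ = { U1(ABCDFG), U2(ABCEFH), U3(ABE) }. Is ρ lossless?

Chase test. Columns are ABCDEFGH; row i has aⱼ where attribute j ∈ Ui, else bᵢⱼ.
Initial tableau (one row per fragment):
  row 1: a1 a2 a3 a4 b15 a6 a7 b18
  row 2: a1 a2 a3 b24 a5 a6 b27 a8
  row 3: a1 a2 b33 b34 a5 b36 b37 b38
Rows 2 and 3 agree on E; apply E→D and equate their D entries.
Rows 1 and 2 agree on C; apply C→E and equate their E entries.
Rows 1 and 2 agree on E; apply E→D and equate their D entries.
No row becomes fully distinguished — the join is lossy.

No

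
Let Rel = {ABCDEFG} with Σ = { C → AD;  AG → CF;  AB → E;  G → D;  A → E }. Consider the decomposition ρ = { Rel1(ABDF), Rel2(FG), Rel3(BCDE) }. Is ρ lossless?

No

Chase test. Columns are ABCDEFG; row i has aⱼ where attribute j ∈ Reli, else bᵢⱼ.
Initial tableau (one row per fragment):
  row 1: a1 a2 b13 a4 b15 a6 b17
  row 2: b21 b22 b23 b24 b25 a6 a7
  row 3: b31 a2 a3 a4 a5 b36 b37
No row becomes fully distinguished — the join is lossy.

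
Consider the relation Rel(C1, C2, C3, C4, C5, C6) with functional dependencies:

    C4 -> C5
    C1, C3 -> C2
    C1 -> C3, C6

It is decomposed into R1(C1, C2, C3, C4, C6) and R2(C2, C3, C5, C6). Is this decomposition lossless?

Common attributes: R1 ∩ R2 = {C2, C3, C6}.
No dependency enlarges {C2, C3, C6}, so (C2, C3, C6)⁺ = {C2, C3, C6}.
The closure contains neither all of R1 = {C1, C2, C3, C4, C6} nor all of R2 = {C2, C3, C5, C6}, so the common attributes are not a superkey of either fragment. The join is lossy.

No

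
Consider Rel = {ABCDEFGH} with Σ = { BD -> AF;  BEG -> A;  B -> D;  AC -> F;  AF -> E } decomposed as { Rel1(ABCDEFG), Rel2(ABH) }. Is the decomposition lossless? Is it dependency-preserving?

Lossless test: (AB)⁺ = {ABDEF}, which is a superkey of neither fragment — lossy.
Dependency preservation: every FD's attributes lie within a single fragment, so each can be enforced locally — preserved.

lossy but dependency-preserving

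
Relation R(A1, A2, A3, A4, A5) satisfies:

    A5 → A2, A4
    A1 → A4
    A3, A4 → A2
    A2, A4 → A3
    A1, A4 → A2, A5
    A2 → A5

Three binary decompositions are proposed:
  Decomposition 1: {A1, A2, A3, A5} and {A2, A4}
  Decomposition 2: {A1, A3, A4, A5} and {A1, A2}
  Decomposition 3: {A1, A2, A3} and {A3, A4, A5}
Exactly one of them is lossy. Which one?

Decomposition 1: common = {A2}, closure = {A2, A3, A4, A5} → lossless.
Decomposition 2: common = {A1}, closure = {A1, A2, A3, A4, A5} → lossless.
Decomposition 3: common = {A3}, closure = {A3} → lossy.

Decomposition 3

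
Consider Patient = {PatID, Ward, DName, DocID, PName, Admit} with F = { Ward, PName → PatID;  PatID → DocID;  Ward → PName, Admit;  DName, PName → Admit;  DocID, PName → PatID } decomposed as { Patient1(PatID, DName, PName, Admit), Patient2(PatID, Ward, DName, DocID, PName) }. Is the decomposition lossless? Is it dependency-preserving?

Lossless test: (PatID, DName, PName)⁺ = {PatID, DName, DocID, PName, Admit}, which contains all of one fragment — lossless.
Dependency preservation: the restricted closure of {Ward} across the fragments never reaches {PName, Admit}, so Ward → PName, Admit cannot be enforced without a join — not preserved.

lossless but not dependency-preserving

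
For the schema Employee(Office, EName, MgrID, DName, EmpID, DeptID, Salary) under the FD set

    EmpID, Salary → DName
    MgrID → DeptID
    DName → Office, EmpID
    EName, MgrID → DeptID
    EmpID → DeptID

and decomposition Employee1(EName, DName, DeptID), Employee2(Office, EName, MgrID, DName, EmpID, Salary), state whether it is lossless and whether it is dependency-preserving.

lossless but not dependency-preserving

Lossless test: (EName, DName)⁺ = {Office, EName, DName, EmpID, DeptID}, which contains all of one fragment — lossless.
Dependency preservation: the restricted closure of {MgrID} across the fragments never reaches {DeptID}, so MgrID → DeptID cannot be enforced without a join — not preserved.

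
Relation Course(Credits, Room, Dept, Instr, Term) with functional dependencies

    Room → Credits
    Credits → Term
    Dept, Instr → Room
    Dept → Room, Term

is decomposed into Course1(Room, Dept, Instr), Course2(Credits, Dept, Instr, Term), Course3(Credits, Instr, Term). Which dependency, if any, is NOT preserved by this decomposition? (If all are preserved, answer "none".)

Check Room → Credits: no single fragment contains all of {Credits, Room}, and the restricted closure of {Room} across the fragments never reaches {Credits}.
Credits → Term is preserved.
Dept, Instr → Room is preserved.
Dept → Room, Term is preserved.

Room → Credits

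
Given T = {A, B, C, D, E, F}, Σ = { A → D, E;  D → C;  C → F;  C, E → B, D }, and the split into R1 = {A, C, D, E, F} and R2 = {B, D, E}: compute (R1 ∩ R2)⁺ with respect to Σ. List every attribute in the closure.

B, C, D, E, F

R1 ∩ R2 = {D, E}.
D → C applies, adding C
C → F applies, adding F
C, E → B, D applies, adding B
Closure: {B, C, D, E, F}.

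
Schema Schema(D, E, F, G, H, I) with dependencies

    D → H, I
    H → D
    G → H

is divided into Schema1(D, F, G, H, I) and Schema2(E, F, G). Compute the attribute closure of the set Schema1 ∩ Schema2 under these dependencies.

D, F, G, H, I

Schema1 ∩ Schema2 = {F, G}.
G → H applies, adding H
H → D applies, adding D
D → H, I applies, adding I
Closure: {D, F, G, H, I}.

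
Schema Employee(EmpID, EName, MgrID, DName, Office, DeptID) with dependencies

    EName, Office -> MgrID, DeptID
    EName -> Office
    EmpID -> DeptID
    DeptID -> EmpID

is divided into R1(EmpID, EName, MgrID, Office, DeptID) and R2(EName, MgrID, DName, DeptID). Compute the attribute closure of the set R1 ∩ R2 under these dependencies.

R1 ∩ R2 = {EName, MgrID, DeptID}.
EName → Office applies, adding Office
DeptID → EmpID applies, adding EmpID
Closure: {EmpID, EName, MgrID, Office, DeptID}.

EmpID, EName, MgrID, Office, DeptID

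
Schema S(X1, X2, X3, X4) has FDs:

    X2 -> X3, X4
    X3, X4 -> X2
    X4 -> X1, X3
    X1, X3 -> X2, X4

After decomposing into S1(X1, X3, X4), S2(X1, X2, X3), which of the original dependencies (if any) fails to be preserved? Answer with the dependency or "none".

none

X2 → X3, X4: restricted closure across fragments reaches X3, X4.
X3, X4 → X2: restricted closure across fragments reaches X2.
X4 → X1, X3 lies within S1.
X1, X3 → X2, X4: restricted closure across fragments reaches X2, X4.
Every dependency is enforceable on the fragments, so the decomposition is dependency-preserving.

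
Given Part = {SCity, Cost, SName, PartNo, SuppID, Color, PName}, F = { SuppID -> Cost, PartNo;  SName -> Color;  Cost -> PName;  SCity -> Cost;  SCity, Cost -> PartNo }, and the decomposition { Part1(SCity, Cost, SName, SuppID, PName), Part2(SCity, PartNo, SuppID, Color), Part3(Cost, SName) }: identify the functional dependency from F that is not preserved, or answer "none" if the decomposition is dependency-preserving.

SName -> Color

Check SName → Color: no single fragment contains all of {SName, Color}, and the restricted closure of {SName} across the fragments never reaches {Color}.
SuppID → Cost, PartNo is preserved.
Cost → PName is preserved.
SCity → Cost is preserved.
SCity, Cost → PartNo is preserved.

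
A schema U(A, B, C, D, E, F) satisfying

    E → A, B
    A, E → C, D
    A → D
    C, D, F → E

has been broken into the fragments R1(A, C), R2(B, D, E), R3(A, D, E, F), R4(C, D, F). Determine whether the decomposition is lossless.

No

Chase test. Columns are A, B, C, D, E, F; row i has aⱼ where attribute j ∈ Ri, else bᵢⱼ.
Initial tableau (one row per fragment):
  row 1: a1 b12 a3 b14 b15 b16
  row 2: b21 a2 b23 a4 a5 b26
  row 3: a1 b32 b33 a4 a5 a6
  row 4: b41 b42 a3 a4 b45 a6
Rows 2 and 3 agree on E; apply E→A, B and equate their A, B entries.
Rows 2 and 3 agree on A, E; apply A, E→C, D and equate their C, D entries.
Rows 1 and 2 agree on A; apply A→D and equate their D entries.
No row becomes fully distinguished — the join is lossy.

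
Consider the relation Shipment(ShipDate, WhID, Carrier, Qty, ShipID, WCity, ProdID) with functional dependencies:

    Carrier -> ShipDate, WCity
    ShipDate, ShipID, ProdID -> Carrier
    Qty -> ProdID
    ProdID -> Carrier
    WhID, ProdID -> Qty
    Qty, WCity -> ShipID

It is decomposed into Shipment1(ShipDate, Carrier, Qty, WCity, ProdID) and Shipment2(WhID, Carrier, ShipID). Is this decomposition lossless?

Common attributes: Shipment1 ∩ Shipment2 = {Carrier}.
Closure of {Carrier}: Carrier → ShipDate, WCity applies, adding ShipDate, WCity. So (Carrier)⁺ = {ShipDate, Carrier, WCity}.
The closure contains neither all of Shipment1 = {ShipDate, Carrier, Qty, WCity, ProdID} nor all of Shipment2 = {WhID, Carrier, ShipID}, so the common attributes are not a superkey of either fragment. The join is lossy.

No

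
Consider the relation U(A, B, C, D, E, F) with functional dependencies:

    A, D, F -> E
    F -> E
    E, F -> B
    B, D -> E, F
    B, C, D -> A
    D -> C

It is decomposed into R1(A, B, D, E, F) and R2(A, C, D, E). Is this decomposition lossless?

Yes

Common attributes: R1 ∩ R2 = {A, D, E}.
Closure of {A, D, E}: D → C applies, adding C. So (A, D, E)⁺ = {A, C, D, E}.
This closure contains every attribute of R2, so R1 ∩ R2 → R2. The join is lossless.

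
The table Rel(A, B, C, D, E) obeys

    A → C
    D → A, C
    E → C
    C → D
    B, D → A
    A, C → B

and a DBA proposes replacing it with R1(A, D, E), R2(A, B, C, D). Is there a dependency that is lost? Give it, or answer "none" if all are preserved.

A → C lies within R2.
D → A, C lies within R2.
E → C: restricted closure across fragments reaches C.
C → D lies within R2.
B, D → A lies within R2.
A, C → B lies within R2.
Every dependency is enforceable on the fragments, so the decomposition is dependency-preserving.

none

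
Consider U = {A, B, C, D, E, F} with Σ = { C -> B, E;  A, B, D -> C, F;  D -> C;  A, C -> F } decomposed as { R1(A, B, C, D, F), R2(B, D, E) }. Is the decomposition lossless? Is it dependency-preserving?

lossless but not dependency-preserving

Lossless test: (B, D)⁺ = {B, C, D, E}, which contains all of one fragment — lossless.
Dependency preservation: the restricted closure of {C} across the fragments never reaches {B, E}, so C → B, E cannot be enforced without a join — not preserved.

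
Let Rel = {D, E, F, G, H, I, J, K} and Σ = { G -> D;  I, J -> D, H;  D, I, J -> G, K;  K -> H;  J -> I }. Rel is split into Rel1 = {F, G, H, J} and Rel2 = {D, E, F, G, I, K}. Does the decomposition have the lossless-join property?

Common attributes: Rel1 ∩ Rel2 = {F, G}.
Closure of {F, G}: G → D applies, adding D. So (F, G)⁺ = {D, F, G}.
The closure contains neither all of Rel1 = {F, G, H, J} nor all of Rel2 = {D, E, F, G, I, K}, so the common attributes are not a superkey of either fragment. The join is lossy.

No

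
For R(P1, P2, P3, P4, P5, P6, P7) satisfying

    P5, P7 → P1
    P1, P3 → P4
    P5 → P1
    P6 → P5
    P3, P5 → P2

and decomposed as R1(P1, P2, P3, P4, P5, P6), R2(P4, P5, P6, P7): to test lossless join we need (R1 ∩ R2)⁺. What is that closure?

R1 ∩ R2 = {P4, P5, P6}.
P5 → P1 applies, adding P1
Closure: {P1, P4, P5, P6}.

P1, P4, P5, P6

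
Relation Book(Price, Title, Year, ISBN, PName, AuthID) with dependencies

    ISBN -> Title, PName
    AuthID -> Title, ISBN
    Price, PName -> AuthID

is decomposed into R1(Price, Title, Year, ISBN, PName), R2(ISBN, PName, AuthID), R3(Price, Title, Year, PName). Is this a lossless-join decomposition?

Chase test. Columns are Price, Title, Year, ISBN, PName, AuthID; row i has aⱼ where attribute j ∈ Ri, else bᵢⱼ.
Initial tableau (one row per fragment):
  row 1: a1 a2 a3 a4 a5 b16
  row 2: b21 b22 b23 a4 a5 a6
  row 3: a1 a2 a3 b34 a5 b36
Rows 1 and 2 agree on ISBN; apply ISBN→Title, PName and equate their Title, PName entries.
Rows 1 and 3 agree on Price, PName; apply Price, PName→AuthID and equate their AuthID entries.
Rows 1 and 3 agree on AuthID; apply AuthID→Title, ISBN and equate their Title, ISBN entries.
No row becomes fully distinguished — the join is lossy.

No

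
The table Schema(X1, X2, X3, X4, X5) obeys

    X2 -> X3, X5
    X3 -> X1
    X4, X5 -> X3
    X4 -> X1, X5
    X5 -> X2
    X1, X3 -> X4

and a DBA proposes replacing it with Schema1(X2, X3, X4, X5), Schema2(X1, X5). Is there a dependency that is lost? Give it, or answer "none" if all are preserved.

none

X2 → X3, X5 lies within Schema1.
X3 → X1: restricted closure across fragments reaches X1.
X4, X5 → X3 lies within Schema1.
X4 → X1, X5: restricted closure across fragments reaches X1, X5.
X5 → X2 lies within Schema1.
X1, X3 → X4: restricted closure across fragments reaches X4.
Every dependency is enforceable on the fragments, so the decomposition is dependency-preserving.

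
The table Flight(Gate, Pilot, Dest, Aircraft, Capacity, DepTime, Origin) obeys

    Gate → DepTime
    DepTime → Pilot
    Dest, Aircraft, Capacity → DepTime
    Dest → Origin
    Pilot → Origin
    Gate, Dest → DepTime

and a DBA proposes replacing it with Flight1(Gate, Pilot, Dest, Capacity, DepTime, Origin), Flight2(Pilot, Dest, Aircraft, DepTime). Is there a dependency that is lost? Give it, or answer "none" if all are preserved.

Check Dest, Aircraft, Capacity → DepTime: no single fragment contains all of {Dest, Aircraft, Capacity, DepTime}, and the restricted closure of {Dest, Aircraft, Capacity} across the fragments never reaches {DepTime}.
Gate → DepTime is preserved.
DepTime → Pilot is preserved.
Dest → Origin is preserved.
Pilot → Origin is preserved.
Gate, Dest → DepTime is preserved.

Dest, Aircraft, Capacity → DepTime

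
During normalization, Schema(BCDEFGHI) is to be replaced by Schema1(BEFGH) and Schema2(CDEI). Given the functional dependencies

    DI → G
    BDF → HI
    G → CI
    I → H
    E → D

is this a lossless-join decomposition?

No

Common attributes: Schema1 ∩ Schema2 = {E}.
Closure of {E}: E → D applies, adding D. So (E)⁺ = {DE}.
The closure contains neither all of Schema1 = {BEFGH} nor all of Schema2 = {CDEI}, so the common attributes are not a superkey of either fragment. The join is lossy.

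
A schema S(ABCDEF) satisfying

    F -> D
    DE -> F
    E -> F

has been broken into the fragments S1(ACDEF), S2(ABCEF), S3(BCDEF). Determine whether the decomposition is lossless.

Chase test. Columns are ABCDEF; row i has aⱼ where attribute j ∈ Si, else bᵢⱼ.
Initial tableau (one row per fragment):
  row 1: a1 b12 a3 a4 a5 a6
  row 2: a1 a2 a3 b24 a5 a6
  row 3: b31 a2 a3 a4 a5 a6
Rows 1 and 2 agree on F; apply F→D and equate their D entries.
Row 2 is now all distinguished symbols — the join is lossless.

Yes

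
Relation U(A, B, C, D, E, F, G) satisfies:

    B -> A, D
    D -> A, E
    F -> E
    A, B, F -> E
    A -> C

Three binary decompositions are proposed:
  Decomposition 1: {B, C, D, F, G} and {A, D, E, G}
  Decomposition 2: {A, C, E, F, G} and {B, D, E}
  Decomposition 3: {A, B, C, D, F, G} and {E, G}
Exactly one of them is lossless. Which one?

Decomposition 1: common = {D, G}, closure = {A, C, D, E, G} → lossless.
Decomposition 2: common = {E}, closure = {E} → lossy.
Decomposition 3: common = {G}, closure = {G} → lossy.

Decomposition 1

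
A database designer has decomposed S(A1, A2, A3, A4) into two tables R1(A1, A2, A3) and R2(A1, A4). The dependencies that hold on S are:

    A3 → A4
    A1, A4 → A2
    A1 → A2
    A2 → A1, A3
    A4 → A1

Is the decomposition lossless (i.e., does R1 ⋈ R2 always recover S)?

Yes

Common attributes: R1 ∩ R2 = {A1}.
Closure of {A1}: A1 → A2 applies, adding A2; A2 → A1, A3 applies, adding A3; A3 → A4 applies, adding A4. So (A1)⁺ = {A1, A2, A3, A4}.
This closure contains every attribute of R1, so R1 ∩ R2 → R1. The join is lossless.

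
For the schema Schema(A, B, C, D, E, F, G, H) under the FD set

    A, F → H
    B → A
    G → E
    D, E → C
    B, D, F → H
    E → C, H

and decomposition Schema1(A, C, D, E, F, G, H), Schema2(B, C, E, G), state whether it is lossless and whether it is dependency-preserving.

lossy and not dependency-preserving

Lossless test: (C, E, G)⁺ = {C, E, G, H}, which is a superkey of neither fragment — lossy.
Dependency preservation: the restricted closure of {B} across the fragments never reaches {A}, so B → A cannot be enforced without a join — not preserved.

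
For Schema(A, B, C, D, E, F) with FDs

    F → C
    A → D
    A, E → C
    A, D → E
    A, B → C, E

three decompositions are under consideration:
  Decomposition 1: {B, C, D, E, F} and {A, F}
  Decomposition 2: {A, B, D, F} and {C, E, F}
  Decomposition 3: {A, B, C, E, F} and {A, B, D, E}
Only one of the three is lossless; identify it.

Decomposition 3

Decomposition 1: common = {F}, closure = {C, F} → lossy.
Decomposition 2: common = {F}, closure = {C, F} → lossy.
Decomposition 3: common = {A, B, E}, closure = {A, B, C, D, E} → lossless.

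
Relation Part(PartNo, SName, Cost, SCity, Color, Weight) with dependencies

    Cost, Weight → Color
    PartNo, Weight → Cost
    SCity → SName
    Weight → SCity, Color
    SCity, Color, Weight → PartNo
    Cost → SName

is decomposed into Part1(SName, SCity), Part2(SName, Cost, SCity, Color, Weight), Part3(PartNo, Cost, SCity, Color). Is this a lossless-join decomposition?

No

Chase test. Columns are PartNo, SName, Cost, SCity, Color, Weight; row i has aⱼ where attribute j ∈ Parti, else bᵢⱼ.
Initial tableau (one row per fragment):
  row 1: b11 a2 b13 a4 b15 b16
  row 2: b21 a2 a3 a4 a5 a6
  row 3: a1 b32 a3 a4 a5 b36
Rows 1 and 3 agree on SCity; apply SCity→SName and equate their SName entries.
No row becomes fully distinguished — the join is lossy.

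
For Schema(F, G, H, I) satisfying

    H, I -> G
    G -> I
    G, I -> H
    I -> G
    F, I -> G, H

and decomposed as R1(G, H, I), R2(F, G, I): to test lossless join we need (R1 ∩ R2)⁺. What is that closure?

R1 ∩ R2 = {G, I}.
G, I → H applies, adding H
Closure: {G, H, I}.

G, H, I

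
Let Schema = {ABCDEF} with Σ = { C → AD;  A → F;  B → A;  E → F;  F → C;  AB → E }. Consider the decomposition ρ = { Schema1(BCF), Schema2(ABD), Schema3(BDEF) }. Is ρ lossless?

Chase test. Columns are ABCDEF; row i has aⱼ where attribute j ∈ Schemai, else bᵢⱼ.
Initial tableau (one row per fragment):
  row 1: b11 a2 a3 b14 b15 a6
  row 2: a1 a2 b23 a4 b25 b26
  row 3: b31 a2 b33 a4 a5 a6
Rows 1 and 2 agree on B; apply B→A and equate their A entries.
Rows 1 and 3 agree on B; apply B→A and equate their A entries.
Rows 1 and 3 agree on F; apply F→C and equate their C entries.
Rows 1 and 2 agree on AB; apply AB→E and equate their E entries.
Rows 1 and 3 agree on AB; apply AB→E and equate their E entries.
Rows 1 and 3 agree on C; apply C→AD and equate their AD entries.
Rows 1 and 2 agree on A; apply A→F and equate their F entries.
Rows 1 and 2 agree on F; apply F→C and equate their C entries.
Row 1 is now all distinguished symbols — the join is lossless.

Yes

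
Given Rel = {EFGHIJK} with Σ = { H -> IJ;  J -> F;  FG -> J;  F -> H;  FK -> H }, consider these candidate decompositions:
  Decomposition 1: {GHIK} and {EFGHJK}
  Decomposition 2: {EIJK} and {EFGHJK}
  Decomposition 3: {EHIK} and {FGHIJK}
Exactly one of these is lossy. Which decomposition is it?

Decomposition 3

Decomposition 1: common = {GHK}, closure = {FGHIJK} → lossless.
Decomposition 2: common = {EJK}, closure = {EFHIJK} → lossless.
Decomposition 3: common = {HIK}, closure = {FHIJK} → lossy.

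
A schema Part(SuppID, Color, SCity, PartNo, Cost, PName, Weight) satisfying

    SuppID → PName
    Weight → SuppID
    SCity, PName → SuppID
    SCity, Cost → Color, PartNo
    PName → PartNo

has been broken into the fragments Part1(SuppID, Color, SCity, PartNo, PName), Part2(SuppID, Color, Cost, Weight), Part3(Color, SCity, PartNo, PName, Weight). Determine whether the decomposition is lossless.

Chase test. Columns are SuppID, Color, SCity, PartNo, Cost, PName, Weight; row i has aⱼ where attribute j ∈ Parti, else bᵢⱼ.
Initial tableau (one row per fragment):
  row 1: a1 a2 a3 a4 b15 a6 b17
  row 2: a1 a2 b23 b24 a5 b26 a7
  row 3: b31 a2 a3 a4 b35 a6 a7
Rows 1 and 2 agree on SuppID; apply SuppID→PName and equate their PName entries.
Rows 2 and 3 agree on Weight; apply Weight→SuppID and equate their SuppID entries.
Rows 1 and 2 agree on PName; apply PName→PartNo and equate their PartNo entries.
No row becomes fully distinguished — the join is lossy.

No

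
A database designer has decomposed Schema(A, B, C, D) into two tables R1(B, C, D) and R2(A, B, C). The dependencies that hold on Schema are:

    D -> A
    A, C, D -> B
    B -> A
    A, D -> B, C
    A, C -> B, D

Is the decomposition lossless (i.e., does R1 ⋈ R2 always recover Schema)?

Common attributes: R1 ∩ R2 = {B, C}.
Closure of {B, C}: B → A applies, adding A; A, C → B, D applies, adding D. So (B, C)⁺ = {A, B, C, D}.
This closure contains every attribute of R1, so R1 ∩ R2 → R1. The join is lossless.

Yes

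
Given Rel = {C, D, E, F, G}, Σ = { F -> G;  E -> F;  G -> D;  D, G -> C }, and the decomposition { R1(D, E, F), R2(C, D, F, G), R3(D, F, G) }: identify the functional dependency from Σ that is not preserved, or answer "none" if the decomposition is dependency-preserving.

none

F → G lies within R2.
E → F lies within R1.
G → D lies within R2.
D, G → C lies within R2.
Every dependency is enforceable on the fragments, so the decomposition is dependency-preserving.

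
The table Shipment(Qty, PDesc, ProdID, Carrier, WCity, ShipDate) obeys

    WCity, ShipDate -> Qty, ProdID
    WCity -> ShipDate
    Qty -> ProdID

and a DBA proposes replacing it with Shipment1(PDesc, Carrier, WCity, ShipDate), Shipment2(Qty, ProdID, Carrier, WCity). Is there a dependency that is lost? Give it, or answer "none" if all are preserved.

none

WCity, ShipDate → Qty, ProdID: restricted closure across fragments reaches Qty, ProdID.
WCity → ShipDate lies within Shipment1.
Qty → ProdID lies within Shipment2.
Every dependency is enforceable on the fragments, so the decomposition is dependency-preserving.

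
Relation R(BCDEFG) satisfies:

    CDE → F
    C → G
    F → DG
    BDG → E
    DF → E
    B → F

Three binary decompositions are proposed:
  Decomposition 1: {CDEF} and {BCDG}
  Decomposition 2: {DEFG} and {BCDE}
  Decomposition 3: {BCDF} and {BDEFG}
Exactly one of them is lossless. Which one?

Decomposition 1: common = {CD}, closure = {CDG} → lossy.
Decomposition 2: common = {DE}, closure = {DE} → lossy.
Decomposition 3: common = {BDF}, closure = {BDEFG} → lossless.

Decomposition 3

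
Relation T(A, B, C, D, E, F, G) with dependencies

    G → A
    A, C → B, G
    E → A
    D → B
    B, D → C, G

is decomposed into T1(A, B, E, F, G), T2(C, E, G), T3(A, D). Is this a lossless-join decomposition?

Chase test. Columns are A, B, C, D, E, F, G; row i has aⱼ where attribute j ∈ Ti, else bᵢⱼ.
Initial tableau (one row per fragment):
  row 1: a1 a2 b13 b14 a5 a6 a7
  row 2: b21 b22 a3 b24 a5 b26 a7
  row 3: a1 b32 b33 a4 b35 b36 b37
Rows 1 and 2 agree on G; apply G→A and equate their A entries.
No row becomes fully distinguished — the join is lossy.

No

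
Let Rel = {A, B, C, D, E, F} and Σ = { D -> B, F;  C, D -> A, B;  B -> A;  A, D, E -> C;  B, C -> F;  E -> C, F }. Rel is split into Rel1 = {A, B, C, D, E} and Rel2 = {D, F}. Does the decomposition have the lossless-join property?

Common attributes: Rel1 ∩ Rel2 = {D}.
Closure of {D}: D → B, F applies, adding B, F; B → A applies, adding A. So (D)⁺ = {A, B, D, F}.
This closure contains every attribute of Rel2, so Rel1 ∩ Rel2 → Rel2. The join is lossless.

Yes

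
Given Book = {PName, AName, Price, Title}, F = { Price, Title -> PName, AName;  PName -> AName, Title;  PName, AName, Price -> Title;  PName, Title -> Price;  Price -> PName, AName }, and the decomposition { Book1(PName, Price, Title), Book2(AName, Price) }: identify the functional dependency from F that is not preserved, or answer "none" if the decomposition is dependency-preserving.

none

Price, Title → PName, AName: restricted closure across fragments reaches PName, AName.
PName → AName, Title: restricted closure across fragments reaches AName, Title.
PName, AName, Price → Title: restricted closure across fragments reaches Title.
PName, Title → Price lies within Book1.
Price → PName, AName: restricted closure across fragments reaches PName, AName.
Every dependency is enforceable on the fragments, so the decomposition is dependency-preserving.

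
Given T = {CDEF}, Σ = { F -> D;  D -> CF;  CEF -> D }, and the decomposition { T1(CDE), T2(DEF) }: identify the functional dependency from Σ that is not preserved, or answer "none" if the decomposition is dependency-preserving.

none

F → D lies within T2.
D → CF: restricted closure across fragments reaches CF.
CEF → D: restricted closure across fragments reaches D.
Every dependency is enforceable on the fragments, so the decomposition is dependency-preserving.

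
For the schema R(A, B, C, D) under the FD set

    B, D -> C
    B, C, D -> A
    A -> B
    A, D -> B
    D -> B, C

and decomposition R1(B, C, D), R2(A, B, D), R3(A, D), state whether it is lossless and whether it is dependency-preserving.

Lossless test (chase): Rows 1 and 2 agree on B, D; apply B, D→C and equate their C entries. Rows 1 and 2 agree on B, C, D; apply B, C, D→A and equate their A entries. Rows 1 and 3 agree on A; apply A→B and equate their B entries. Rows 1 and 3 agree on D; apply D→B, C and equate their B, C entries. Row 1 is now all distinguished symbols — the join is lossless.
Dependency preservation: B, C, D → A is not contained in any single fragment, but the restricted closure of its left-hand side across the fragments still reaches the right-hand side; the remaining FDs each lie inside some fragment. All dependencies are preserved.

lossless and dependency-preserving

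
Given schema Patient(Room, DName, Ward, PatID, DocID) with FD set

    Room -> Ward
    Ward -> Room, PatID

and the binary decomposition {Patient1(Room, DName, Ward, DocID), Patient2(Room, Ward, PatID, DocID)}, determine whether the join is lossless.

Common attributes: Patient1 ∩ Patient2 = {Room, Ward, DocID}.
Closure of {Room, Ward, DocID}: Ward → Room, PatID applies, adding PatID. So (Room, Ward, DocID)⁺ = {Room, Ward, PatID, DocID}.
This closure contains every attribute of Patient2, so Patient1 ∩ Patient2 → Patient2. The join is lossless.

Yes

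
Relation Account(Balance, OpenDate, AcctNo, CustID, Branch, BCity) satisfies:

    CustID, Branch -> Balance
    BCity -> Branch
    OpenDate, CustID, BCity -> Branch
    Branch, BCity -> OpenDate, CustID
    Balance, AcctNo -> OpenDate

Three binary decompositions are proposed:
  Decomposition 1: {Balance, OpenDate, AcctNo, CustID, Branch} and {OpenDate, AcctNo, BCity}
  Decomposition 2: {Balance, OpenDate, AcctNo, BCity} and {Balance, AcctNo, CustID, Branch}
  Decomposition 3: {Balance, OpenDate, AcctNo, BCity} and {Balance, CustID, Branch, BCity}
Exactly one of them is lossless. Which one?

Decomposition 3

Decomposition 1: common = {OpenDate, AcctNo}, closure = {OpenDate, AcctNo} → lossy.
Decomposition 2: common = {Balance, AcctNo}, closure = {Balance, OpenDate, AcctNo} → lossy.
Decomposition 3: common = {Balance, BCity}, closure = {Balance, OpenDate, CustID, Branch, BCity} → lossless.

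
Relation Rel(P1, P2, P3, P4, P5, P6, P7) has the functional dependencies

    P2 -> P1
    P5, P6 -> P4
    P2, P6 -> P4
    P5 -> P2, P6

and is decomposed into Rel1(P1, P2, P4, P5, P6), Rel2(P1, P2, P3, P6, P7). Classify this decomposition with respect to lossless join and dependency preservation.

lossy but dependency-preserving

Lossless test: (P1, P2, P6)⁺ = {P1, P2, P4, P6}, which is a superkey of neither fragment — lossy.
Dependency preservation: every FD's attributes lie within a single fragment, so each can be enforced locally — preserved.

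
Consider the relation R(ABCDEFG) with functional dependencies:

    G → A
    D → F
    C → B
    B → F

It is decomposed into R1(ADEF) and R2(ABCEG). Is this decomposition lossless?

Common attributes: R1 ∩ R2 = {AE}.
No dependency enlarges {AE}, so (AE)⁺ = {AE}.
The closure contains neither all of R1 = {ADEF} nor all of R2 = {ABCEG}, so the common attributes are not a superkey of either fragment. The join is lossy.

No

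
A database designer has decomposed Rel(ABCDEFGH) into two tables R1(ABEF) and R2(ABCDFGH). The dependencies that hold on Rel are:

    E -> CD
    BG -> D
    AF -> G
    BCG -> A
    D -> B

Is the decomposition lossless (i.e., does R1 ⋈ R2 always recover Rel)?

No

Common attributes: R1 ∩ R2 = {ABF}.
Closure of {ABF}: AF → G applies, adding G; BG → D applies, adding D. So (ABF)⁺ = {ABDFG}.
The closure contains neither all of R1 = {ABEF} nor all of R2 = {ABCDFGH}, so the common attributes are not a superkey of either fragment. The join is lossy.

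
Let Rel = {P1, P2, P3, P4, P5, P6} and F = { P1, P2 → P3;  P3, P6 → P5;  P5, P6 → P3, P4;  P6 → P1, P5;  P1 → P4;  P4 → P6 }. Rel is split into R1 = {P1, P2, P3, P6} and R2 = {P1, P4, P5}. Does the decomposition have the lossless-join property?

Yes

Common attributes: R1 ∩ R2 = {P1}.
Closure of {P1}: P1 → P4 applies, adding P4; P4 → P6 applies, adding P6; P6 → P1, P5 applies, adding P5; P5, P6 → P3, P4 applies, adding P3. So (P1)⁺ = {P1, P3, P4, P5, P6}.
This closure contains every attribute of R2, so R1 ∩ R2 → R2. The join is lossless.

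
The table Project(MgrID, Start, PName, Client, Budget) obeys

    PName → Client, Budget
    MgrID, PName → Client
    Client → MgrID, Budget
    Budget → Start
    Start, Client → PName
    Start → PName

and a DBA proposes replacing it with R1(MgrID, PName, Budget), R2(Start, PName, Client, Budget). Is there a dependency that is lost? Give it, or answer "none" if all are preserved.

none

PName → Client, Budget lies within R2.
MgrID, PName → Client: restricted closure across fragments reaches Client.
Client → MgrID, Budget: restricted closure across fragments reaches MgrID, Budget.
Budget → Start lies within R2.
Start, Client → PName lies within R2.
Start → PName lies within R2.
Every dependency is enforceable on the fragments, so the decomposition is dependency-preserving.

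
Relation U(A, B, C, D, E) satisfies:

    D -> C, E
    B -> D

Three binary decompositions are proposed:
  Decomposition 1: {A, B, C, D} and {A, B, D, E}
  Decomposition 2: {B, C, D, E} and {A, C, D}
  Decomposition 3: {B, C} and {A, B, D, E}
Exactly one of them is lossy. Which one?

Decomposition 2

Decomposition 1: common = {A, B, D}, closure = {A, B, C, D, E} → lossless.
Decomposition 2: common = {C, D}, closure = {C, D, E} → lossy.
Decomposition 3: common = {B}, closure = {B, C, D, E} → lossless.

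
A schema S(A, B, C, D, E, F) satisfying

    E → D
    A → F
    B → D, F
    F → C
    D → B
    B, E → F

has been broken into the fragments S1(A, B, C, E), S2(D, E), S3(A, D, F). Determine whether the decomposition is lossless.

Yes

Chase test. Columns are A, B, C, D, E, F; row i has aⱼ where attribute j ∈ Si, else bᵢⱼ.
Initial tableau (one row per fragment):
  row 1: a1 a2 a3 b14 a5 b16
  row 2: b21 b22 b23 a4 a5 b26
  row 3: a1 b32 b33 a4 b35 a6
Rows 1 and 2 agree on E; apply E→D and equate their D entries.
Rows 1 and 3 agree on A; apply A→F and equate their F entries.
Rows 1 and 3 agree on F; apply F→C and equate their C entries.
Rows 1 and 2 agree on D; apply D→B and equate their B entries.
Rows 1 and 3 agree on D; apply D→B and equate their B entries.
Rows 1 and 2 agree on B, E; apply B, E→F and equate their F entries.
Rows 1 and 2 agree on F; apply F→C and equate their C entries.
Row 1 is now all distinguished symbols — the join is lossless.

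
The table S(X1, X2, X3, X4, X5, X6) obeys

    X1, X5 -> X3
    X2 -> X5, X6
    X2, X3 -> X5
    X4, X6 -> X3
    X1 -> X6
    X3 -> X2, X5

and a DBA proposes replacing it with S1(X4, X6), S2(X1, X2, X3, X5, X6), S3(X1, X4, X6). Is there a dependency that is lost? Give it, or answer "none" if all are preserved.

X4, X6 -> X3

Check X4, X6 → X3: no single fragment contains all of {X3, X4, X6}, and the restricted closure of {X4, X6} across the fragments never reaches {X3}.
X1, X5 → X3 is preserved.
X2 → X5, X6 is preserved.
X2, X3 → X5 is preserved.
X1 → X6 is preserved.
X3 → X2, X5 is preserved.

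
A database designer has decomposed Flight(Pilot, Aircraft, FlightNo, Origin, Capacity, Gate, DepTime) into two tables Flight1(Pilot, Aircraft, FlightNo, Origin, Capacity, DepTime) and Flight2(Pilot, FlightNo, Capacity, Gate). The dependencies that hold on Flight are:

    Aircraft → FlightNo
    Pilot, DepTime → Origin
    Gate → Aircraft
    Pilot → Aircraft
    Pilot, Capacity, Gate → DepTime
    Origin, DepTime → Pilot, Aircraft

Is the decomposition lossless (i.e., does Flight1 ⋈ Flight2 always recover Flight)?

No

Common attributes: Flight1 ∩ Flight2 = {Pilot, FlightNo, Capacity}.
Closure of {Pilot, FlightNo, Capacity}: Pilot → Aircraft applies, adding Aircraft. So (Pilot, FlightNo, Capacity)⁺ = {Pilot, Aircraft, FlightNo, Capacity}.
The closure contains neither all of Flight1 = {Pilot, Aircraft, FlightNo, Origin, Capacity, DepTime} nor all of Flight2 = {Pilot, FlightNo, Capacity, Gate}, so the common attributes are not a superkey of either fragment. The join is lossy.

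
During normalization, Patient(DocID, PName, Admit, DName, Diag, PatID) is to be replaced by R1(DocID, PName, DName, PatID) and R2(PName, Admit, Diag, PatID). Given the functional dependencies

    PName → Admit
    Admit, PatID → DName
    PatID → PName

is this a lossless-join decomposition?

No

Common attributes: R1 ∩ R2 = {PName, PatID}.
Closure of {PName, PatID}: PName → Admit applies, adding Admit; Admit, PatID → DName applies, adding DName. So (PName, PatID)⁺ = {PName, Admit, DName, PatID}.
The closure contains neither all of R1 = {DocID, PName, DName, PatID} nor all of R2 = {PName, Admit, Diag, PatID}, so the common attributes are not a superkey of either fragment. The join is lossy.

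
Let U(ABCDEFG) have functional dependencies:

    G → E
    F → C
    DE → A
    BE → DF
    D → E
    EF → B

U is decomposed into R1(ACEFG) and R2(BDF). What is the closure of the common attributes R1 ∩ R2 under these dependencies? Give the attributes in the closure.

R1 ∩ R2 = {F}.
F → C applies, adding C
Closure: {CF}.

CF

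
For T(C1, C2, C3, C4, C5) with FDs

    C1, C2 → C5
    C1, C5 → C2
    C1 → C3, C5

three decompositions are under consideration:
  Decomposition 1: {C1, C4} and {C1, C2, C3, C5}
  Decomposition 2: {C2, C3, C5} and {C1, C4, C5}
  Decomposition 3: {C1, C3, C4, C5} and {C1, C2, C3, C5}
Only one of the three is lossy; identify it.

Decomposition 1: common = {C1}, closure = {C1, C2, C3, C5} → lossless.
Decomposition 2: common = {C5}, closure = {C5} → lossy.
Decomposition 3: common = {C1, C3, C5}, closure = {C1, C2, C3, C5} → lossless.

Decomposition 2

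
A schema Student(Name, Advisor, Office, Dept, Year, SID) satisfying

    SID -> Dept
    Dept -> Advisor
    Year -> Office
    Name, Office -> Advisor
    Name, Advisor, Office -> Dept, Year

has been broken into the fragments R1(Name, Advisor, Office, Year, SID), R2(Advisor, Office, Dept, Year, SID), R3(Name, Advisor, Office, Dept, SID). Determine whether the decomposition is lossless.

Yes

Chase test. Columns are Name, Advisor, Office, Dept, Year, SID; row i has aⱼ where attribute j ∈ Ri, else bᵢⱼ.
Initial tableau (one row per fragment):
  row 1: a1 a2 a3 b14 a5 a6
  row 2: b21 a2 a3 a4 a5 a6
  row 3: a1 a2 a3 a4 b35 a6
Rows 1 and 2 agree on SID; apply SID→Dept and equate their Dept entries.
Rows 1 and 3 agree on Name, Advisor, Office; apply Name, Advisor, Office→Dept, Year and equate their Dept, Year entries.
Row 1 is now all distinguished symbols — the join is lossless.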